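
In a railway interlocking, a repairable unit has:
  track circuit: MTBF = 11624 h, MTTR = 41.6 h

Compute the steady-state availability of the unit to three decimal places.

A(track circuit) = MTBF/(MTBF+MTTR) = 11624/(11624+41.6) = 0.996

0.996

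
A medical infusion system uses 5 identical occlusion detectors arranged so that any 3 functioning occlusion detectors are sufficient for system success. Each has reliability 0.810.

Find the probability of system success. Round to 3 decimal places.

0.949

R = Σ_{i=3}^{5} C(5,i) p^i (1−p)^{5−i} with p = 0.810
C(5,3)·0.810^3·0.190^2 = 0.19185
C(5,4)·0.810^4·0.190^1 = 0.40894
C(5,5)·0.810^5·0.190^0 = 0.34868
Sum = 0.949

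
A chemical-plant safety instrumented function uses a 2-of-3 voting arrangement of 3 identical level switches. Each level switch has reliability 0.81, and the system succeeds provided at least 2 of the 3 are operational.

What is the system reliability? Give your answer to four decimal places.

0.9054

R = Σ_{i=2}^{3} C(3,i) p^i (1−p)^{3−i} with p = 0.81
C(3,2)·0.81^2·0.19^1 = 0.373977
C(3,3)·0.81^3·0.19^0 = 0.531441
Sum = 0.9054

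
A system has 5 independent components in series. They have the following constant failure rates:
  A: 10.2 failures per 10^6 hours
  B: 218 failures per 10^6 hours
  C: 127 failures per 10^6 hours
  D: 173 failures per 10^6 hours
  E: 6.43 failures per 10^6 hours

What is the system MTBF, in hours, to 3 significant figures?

1870

Series of exponential components: λ_sys = Σ λ_i
λ_sys = 0.0000102 + 0.000218 + 0.000127 + 0.000173 + 0.00000643 = 5.3463e-04 /h
MTBF = 1 / λ_sys = 1870 h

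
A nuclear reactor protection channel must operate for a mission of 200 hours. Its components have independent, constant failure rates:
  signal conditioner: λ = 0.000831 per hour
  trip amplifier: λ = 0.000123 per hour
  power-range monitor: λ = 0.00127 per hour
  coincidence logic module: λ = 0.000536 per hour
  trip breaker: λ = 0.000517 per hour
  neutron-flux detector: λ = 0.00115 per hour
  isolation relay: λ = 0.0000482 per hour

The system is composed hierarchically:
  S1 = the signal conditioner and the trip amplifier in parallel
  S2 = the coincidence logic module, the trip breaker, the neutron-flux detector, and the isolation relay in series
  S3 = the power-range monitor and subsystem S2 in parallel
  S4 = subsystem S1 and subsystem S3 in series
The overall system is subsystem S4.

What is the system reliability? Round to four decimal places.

0.9153

R(signal conditioner) = exp(−0.000831 × 200) = 0.846877
R(trip amplifier) = exp(−0.000123 × 200) = 0.975700
R(power-range monitor) = exp(−0.00127 × 200) = 0.775692
R(coincidence logic module) = exp(−0.000536 × 200) = 0.898346
R(trip breaker) = exp(−0.000517 × 200) = 0.901766
R(neutron-flux detector) = exp(−0.00115 × 200) = 0.794534
R(isolation relay) = exp(−0.0000482 × 200) = 0.990406
Parallel (signal conditioner and trip amplifier): 1 − (1 − 0.846877)(1 − 0.975700) = 0.996279
Series (coincidence logic module, trip breaker, neutron-flux detector, and isolation relay): 0.898346 × 0.901766 × 0.794534 × 0.990406 = 0.637475
Parallel (power-range monitor and [0.637475]): 1 − (1 − 0.775692)(1 − 0.637475) = 0.918683
Series ([0.996279] and [0.918683]): 0.996279 × 0.918683 = 0.9153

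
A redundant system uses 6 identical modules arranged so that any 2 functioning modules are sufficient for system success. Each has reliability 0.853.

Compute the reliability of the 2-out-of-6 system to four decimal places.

0.9996

R = Σ_{i=2}^{6} C(6,i) p^i (1−p)^{6−i} with p = 0.853
C(6,2)·0.853^2·0.147^4 = 0.005096
C(6,3)·0.853^3·0.147^3 = 0.039430
C(6,4)·0.853^4·0.147^2 = 0.171602
C(6,5)·0.853^5·0.147^1 = 0.398303
C(6,6)·0.853^6·0.147^0 = 0.385207
Sum = 0.9996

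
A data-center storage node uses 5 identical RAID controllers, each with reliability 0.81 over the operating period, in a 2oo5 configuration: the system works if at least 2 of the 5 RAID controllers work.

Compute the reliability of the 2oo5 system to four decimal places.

R = Σ_{i=2}^{5} C(5,i) p^i (1−p)^{5−i} with p = 0.81
C(5,2)·0.81^2·0.19^3 = 0.045002
C(5,3)·0.81^3·0.19^2 = 0.191850
C(5,4)·0.81^4·0.19^1 = 0.408944
C(5,5)·0.81^5·0.19^0 = 0.348678
Sum = 0.9945

0.9945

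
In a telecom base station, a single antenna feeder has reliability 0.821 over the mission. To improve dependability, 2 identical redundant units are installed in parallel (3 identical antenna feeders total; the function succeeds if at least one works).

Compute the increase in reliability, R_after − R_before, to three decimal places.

R_before = 0.821
R_after = 1 − (1 − 0.821)^3 = 0.994
ΔR = 0.994 − 0.821 = 0.173

0.173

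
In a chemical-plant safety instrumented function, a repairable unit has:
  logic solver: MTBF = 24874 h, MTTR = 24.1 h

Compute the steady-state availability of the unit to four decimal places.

A(logic solver) = MTBF/(MTBF+MTTR) = 24874/(24874+24.1) = 0.9990

0.9990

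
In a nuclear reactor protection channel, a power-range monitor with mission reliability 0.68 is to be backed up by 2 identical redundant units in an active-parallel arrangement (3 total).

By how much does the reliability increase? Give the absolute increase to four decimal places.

R_before = 0.68
R_after = 1 − (1 − 0.68)^3 = 0.9672
ΔR = 0.9672 − 0.68 = 0.2872

0.2872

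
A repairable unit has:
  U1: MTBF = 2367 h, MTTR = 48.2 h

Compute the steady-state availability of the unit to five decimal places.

0.98004

A(U1) = MTBF/(MTBF+MTTR) = 2367/(2367+48.2) = 0.98004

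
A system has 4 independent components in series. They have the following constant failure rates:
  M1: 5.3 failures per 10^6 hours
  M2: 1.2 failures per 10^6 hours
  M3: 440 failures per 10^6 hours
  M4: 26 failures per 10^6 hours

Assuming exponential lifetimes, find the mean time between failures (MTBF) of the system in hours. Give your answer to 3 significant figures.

Series of exponential components: λ_sys = Σ λ_i
λ_sys = 0.0000053 + 0.0000012 + 0.00044 + 0.000026 = 4.7250e-04 /h
MTBF = 1 / λ_sys = 2120 h

2120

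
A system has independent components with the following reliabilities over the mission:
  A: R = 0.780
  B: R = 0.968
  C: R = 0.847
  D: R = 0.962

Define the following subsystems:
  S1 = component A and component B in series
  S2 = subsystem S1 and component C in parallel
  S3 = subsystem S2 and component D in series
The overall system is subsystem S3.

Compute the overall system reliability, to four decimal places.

0.9259

Series (A and B): 0.780000 × 0.968000 = 0.755040
Parallel ([0.755040] and C): 1 − (1 − 0.755040)(1 − 0.847000) = 0.962521
Series ([0.962521] and D): 0.962521 × 0.962000 = 0.9259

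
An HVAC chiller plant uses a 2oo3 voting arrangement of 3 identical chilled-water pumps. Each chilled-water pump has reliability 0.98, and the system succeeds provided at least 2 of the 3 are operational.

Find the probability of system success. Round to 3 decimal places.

R = Σ_{i=2}^{3} C(3,i) p^i (1−p)^{3−i} with p = 0.98
C(3,2)·0.98^2·0.02^1 = 0.05762
C(3,3)·0.98^3·0.02^0 = 0.94119
Sum = 0.999

0.999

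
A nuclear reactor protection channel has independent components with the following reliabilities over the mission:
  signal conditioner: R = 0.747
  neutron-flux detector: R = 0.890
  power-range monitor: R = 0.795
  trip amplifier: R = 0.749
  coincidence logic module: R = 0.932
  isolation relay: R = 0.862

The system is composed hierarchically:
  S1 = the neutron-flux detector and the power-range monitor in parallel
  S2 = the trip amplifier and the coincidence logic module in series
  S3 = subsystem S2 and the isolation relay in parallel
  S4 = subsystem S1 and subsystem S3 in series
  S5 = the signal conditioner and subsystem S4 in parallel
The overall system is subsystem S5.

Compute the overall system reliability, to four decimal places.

0.9840

Parallel (neutron-flux detector and power-range monitor): 1 − (1 − 0.890000)(1 − 0.795000) = 0.977450
Series (trip amplifier and coincidence logic module): 0.749000 × 0.932000 = 0.698068
Parallel ([0.698068] and isolation relay): 1 − (1 − 0.698068)(1 − 0.862000) = 0.958333
Series ([0.977450] and [0.958333]): 0.977450 × 0.958333 = 0.936723
Parallel (signal conditioner and [0.936723]): 1 − (1 − 0.747000)(1 − 0.936723) = 0.9840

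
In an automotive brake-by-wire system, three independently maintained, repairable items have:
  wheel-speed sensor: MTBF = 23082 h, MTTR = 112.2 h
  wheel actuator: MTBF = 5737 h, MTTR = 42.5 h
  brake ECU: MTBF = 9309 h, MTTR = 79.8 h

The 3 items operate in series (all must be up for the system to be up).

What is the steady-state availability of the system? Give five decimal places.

A(wheel-speed sensor) = MTBF/(MTBF+MTTR) = 23082/(23082+112.2) = 0.995163
A(wheel actuator) = MTBF/(MTBF+MTTR) = 5737/(5737+42.5) = 0.992646
A(brake ECU) = MTBF/(MTBF+MTTR) = 9309/(9309+79.8) = 0.991501
Series availability: 0.995163 × 0.992646 × 0.991501 = 0.97945

0.97945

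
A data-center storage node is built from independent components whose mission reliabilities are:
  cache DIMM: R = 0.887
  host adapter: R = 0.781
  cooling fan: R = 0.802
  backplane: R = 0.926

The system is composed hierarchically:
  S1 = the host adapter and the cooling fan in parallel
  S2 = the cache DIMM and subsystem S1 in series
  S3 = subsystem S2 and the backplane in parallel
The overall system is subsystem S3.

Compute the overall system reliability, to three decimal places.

Parallel (host adapter and cooling fan): 1 − (1 − 0.78100)(1 − 0.80200) = 0.95664
Series (cache DIMM and [0.95664]): 0.88700 × 0.95664 = 0.84854
Parallel ([0.84854] and backplane): 1 − (1 − 0.84854)(1 − 0.92600) = 0.989

0.989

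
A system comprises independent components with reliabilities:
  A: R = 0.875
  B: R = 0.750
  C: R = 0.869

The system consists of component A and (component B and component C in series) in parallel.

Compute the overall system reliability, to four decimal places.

0.9565

Series (B and C): 0.750000 × 0.869000 = 0.651750
Parallel (A and [0.651750]): 1 − (1 − 0.875000)(1 − 0.651750) = 0.9565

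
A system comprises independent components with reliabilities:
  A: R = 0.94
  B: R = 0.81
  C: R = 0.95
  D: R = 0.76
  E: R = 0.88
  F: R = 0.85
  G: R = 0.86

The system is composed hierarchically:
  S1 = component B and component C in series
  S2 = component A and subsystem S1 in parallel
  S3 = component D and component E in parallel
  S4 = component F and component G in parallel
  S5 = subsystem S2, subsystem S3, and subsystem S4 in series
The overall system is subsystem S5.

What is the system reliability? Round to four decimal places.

Series (B and C): 0.810000 × 0.950000 = 0.769500
Parallel (A and [0.769500]): 1 − (1 − 0.940000)(1 − 0.769500) = 0.986170
Parallel (D and E): 1 − (1 − 0.760000)(1 − 0.880000) = 0.971200
Parallel (F and G): 1 − (1 − 0.850000)(1 − 0.860000) = 0.979000
Series ([0.986170], [0.971200], and [0.979000]): 0.986170 × 0.971200 × 0.979000 = 0.9377

0.9377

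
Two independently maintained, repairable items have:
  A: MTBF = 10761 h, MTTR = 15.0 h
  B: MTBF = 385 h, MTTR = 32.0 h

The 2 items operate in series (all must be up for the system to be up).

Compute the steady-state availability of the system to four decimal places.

0.9220

A(A) = MTBF/(MTBF+MTTR) = 10761/(10761+15.0) = 0.998608
A(B) = MTBF/(MTBF+MTTR) = 385/(385+32.0) = 0.923261
Series availability: 0.998608 × 0.923261 = 0.9220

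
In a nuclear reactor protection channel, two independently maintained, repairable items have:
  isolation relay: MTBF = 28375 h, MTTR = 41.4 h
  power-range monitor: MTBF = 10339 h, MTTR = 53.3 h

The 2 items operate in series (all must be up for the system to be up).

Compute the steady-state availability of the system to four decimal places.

A(isolation relay) = MTBF/(MTBF+MTTR) = 28375/(28375+41.4) = 0.998543
A(power-range monitor) = MTBF/(MTBF+MTTR) = 10339/(10339+53.3) = 0.994871
Series availability: 0.998543 × 0.994871 = 0.9934

0.9934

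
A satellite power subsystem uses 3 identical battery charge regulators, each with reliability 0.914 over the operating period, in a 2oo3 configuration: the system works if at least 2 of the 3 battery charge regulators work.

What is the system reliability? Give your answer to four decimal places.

R = Σ_{i=2}^{3} C(3,i) p^i (1−p)^{3−i} with p = 0.914
C(3,2)·0.914^2·0.086^1 = 0.215532
C(3,3)·0.914^3·0.086^0 = 0.763552
Sum = 0.9791

0.9791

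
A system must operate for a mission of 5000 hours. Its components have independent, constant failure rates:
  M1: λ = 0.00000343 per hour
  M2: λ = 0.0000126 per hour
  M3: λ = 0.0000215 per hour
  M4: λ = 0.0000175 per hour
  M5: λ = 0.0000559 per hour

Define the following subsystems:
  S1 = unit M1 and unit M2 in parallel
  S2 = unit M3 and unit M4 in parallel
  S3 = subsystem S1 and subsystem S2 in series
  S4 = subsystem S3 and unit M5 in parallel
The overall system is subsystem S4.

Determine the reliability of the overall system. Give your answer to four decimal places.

0.9977

R(M1) = exp(−0.00000343 × 5000) = 0.982996
R(M2) = exp(−0.0000126 × 5000) = 0.938943
R(M3) = exp(−0.0000215 × 5000) = 0.898077
R(M4) = exp(−0.0000175 × 5000) = 0.916219
R(M5) = exp(−0.0000559 × 5000) = 0.756162
Parallel (M1 and M2): 1 − (1 − 0.982996)(1 − 0.938943) = 0.998962
Parallel (M3 and M4): 1 − (1 − 0.898077)(1 − 0.916219) = 0.991461
Series ([0.998962] and [0.991461]): 0.998962 × 0.991461 = 0.990432
Parallel ([0.990432] and M5): 1 − (1 − 0.990432)(1 − 0.756162) = 0.9977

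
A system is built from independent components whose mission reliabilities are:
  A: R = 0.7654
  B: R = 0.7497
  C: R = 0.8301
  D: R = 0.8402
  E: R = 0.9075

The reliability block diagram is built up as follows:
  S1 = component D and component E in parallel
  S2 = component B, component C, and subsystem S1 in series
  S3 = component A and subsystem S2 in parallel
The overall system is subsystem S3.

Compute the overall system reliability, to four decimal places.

Parallel (D and E): 1 − (1 − 0.840200)(1 − 0.907500) = 0.985219
Series (B, C, and [0.985219]): 0.749700 × 0.830100 × 0.985219 = 0.613127
Parallel (A and [0.613127]): 1 − (1 − 0.765400)(1 − 0.613127) = 0.9092

0.9092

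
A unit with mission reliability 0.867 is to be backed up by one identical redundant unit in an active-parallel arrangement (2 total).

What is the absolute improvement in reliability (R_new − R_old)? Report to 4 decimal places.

0.1153

R_before = 0.867
R_after = 1 − (1 − 0.867)^2 = 0.9823
ΔR = 0.9823 − 0.867 = 0.1153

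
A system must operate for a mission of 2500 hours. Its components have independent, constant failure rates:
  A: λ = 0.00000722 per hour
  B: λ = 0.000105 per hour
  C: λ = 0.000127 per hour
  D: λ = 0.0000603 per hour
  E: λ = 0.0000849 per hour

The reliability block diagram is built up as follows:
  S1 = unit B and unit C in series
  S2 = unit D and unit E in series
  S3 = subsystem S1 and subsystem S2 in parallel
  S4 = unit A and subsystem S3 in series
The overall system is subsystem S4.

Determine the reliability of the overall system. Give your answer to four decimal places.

0.8505

R(A) = exp(−0.00000722 × 2500) = 0.982112
R(B) = exp(−0.000105 × 2500) = 0.769126
R(C) = exp(−0.000127 × 2500) = 0.727967
R(D) = exp(−0.0000603 × 2500) = 0.860063
R(E) = exp(−0.0000849 × 2500) = 0.808762
Series (B and C): 0.769126 × 0.727967 = 0.559898
Series (D and E): 0.860063 × 0.808762 = 0.695586
Parallel ([0.559898] and [0.695586]): 1 − (1 − 0.559898)(1 − 0.695586) = 0.866027
Series (A and [0.866027]): 0.982112 × 0.866027 = 0.8505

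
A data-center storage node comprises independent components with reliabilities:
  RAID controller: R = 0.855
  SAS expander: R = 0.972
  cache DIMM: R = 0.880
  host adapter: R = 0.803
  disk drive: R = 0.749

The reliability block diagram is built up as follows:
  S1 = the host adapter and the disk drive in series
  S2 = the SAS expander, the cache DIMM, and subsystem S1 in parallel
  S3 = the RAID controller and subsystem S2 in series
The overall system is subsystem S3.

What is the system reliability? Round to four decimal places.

Series (host adapter and disk drive): 0.803000 × 0.749000 = 0.601447
Parallel (SAS expander, cache DIMM, and [0.601447]): 1 − (1 − 0.972000)(1 − 0.880000)(1 − 0.601447) = 0.998661
Series (RAID controller and [0.998661]): 0.855000 × 0.998661 = 0.8539

0.8539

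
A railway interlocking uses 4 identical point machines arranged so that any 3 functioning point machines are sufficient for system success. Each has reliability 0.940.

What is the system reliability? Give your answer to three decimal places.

R = Σ_{i=3}^{4} C(4,i) p^i (1−p)^{4−i} with p = 0.940
C(4,3)·0.940^3·0.060^1 = 0.19934
C(4,4)·0.940^4·0.060^0 = 0.78075
Sum = 0.980

0.980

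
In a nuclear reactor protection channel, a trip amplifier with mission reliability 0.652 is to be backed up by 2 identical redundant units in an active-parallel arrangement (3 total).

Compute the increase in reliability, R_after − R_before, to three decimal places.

R_before = 0.652
R_after = 1 − (1 − 0.652)^3 = 0.958
ΔR = 0.958 − 0.652 = 0.306

0.306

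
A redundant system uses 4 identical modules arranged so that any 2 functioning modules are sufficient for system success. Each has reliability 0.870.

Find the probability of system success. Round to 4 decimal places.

0.9921

R = Σ_{i=2}^{4} C(4,i) p^i (1−p)^{4−i} with p = 0.870
C(4,2)·0.870^2·0.130^2 = 0.076750
C(4,3)·0.870^3·0.130^1 = 0.342422
C(4,4)·0.870^4·0.130^0 = 0.572898
Sum = 0.9921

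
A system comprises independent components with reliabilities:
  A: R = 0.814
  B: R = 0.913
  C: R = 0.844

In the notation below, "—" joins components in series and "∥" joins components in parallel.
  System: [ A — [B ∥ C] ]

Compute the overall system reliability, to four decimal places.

Parallel (B and C): 1 − (1 − 0.913000)(1 − 0.844000) = 0.986428
Series (A and [0.986428]): 0.814000 × 0.986428 = 0.8030

0.8030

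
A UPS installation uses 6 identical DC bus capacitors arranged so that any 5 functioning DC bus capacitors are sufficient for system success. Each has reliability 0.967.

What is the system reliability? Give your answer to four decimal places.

R = Σ_{i=5}^{6} C(6,i) p^i (1−p)^{6−i} with p = 0.967
C(6,5)·0.967^5·0.033^1 = 0.167416
C(6,6)·0.967^6·0.033^0 = 0.817634
Sum = 0.9851

0.9851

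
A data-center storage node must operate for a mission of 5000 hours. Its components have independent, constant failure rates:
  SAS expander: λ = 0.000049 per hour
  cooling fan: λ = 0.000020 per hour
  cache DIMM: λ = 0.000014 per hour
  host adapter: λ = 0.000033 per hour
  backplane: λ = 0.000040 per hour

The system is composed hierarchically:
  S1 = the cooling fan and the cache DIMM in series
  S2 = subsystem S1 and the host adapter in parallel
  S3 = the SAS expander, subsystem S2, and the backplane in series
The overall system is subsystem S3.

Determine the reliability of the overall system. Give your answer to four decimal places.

R(SAS expander) = exp(−0.000049 × 5000) = 0.782705
R(cooling fan) = exp(−0.000020 × 5000) = 0.904837
R(cache DIMM) = exp(−0.000014 × 5000) = 0.932394
R(host adapter) = exp(−0.000033 × 5000) = 0.847894
R(backplane) = exp(−0.000040 × 5000) = 0.818731
Series (cooling fan and cache DIMM): 0.904837 × 0.932394 = 0.843665
Parallel ([0.843665] and host adapter): 1 − (1 − 0.843665)(1 − 0.847894) = 0.976221
Series (SAS expander, [0.976221], and backplane): 0.782705 × 0.976221 × 0.818731 = 0.6256

0.6256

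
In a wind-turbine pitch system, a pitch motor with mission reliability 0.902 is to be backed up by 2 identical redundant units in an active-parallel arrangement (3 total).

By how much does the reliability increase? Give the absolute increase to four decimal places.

R_before = 0.902
R_after = 1 − (1 − 0.902)^3 = 0.9991
ΔR = 0.9991 − 0.902 = 0.0971

0.0971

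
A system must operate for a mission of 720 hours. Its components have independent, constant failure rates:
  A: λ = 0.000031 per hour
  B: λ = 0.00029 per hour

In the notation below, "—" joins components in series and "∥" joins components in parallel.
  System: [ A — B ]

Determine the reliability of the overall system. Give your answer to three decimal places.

R(A) = exp(−0.000031 × 720) = 0.97793
R(B) = exp(−0.00029 × 720) = 0.81156
Series (A and B): 0.97793 × 0.81156 = 0.794

0.794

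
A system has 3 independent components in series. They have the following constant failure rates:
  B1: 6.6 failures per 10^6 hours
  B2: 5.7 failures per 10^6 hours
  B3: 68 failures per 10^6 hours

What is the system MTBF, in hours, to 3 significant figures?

12500

Series of exponential components: λ_sys = Σ λ_i
λ_sys = 0.0000066 + 0.0000057 + 0.000068 = 8.0300e-05 /h
MTBF = 1 / λ_sys = 12500 h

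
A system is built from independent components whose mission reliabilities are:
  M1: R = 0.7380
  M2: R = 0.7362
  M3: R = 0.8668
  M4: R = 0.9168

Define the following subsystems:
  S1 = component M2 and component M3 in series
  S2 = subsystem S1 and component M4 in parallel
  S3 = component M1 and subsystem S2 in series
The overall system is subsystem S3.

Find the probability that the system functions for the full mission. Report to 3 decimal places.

Series (M2 and M3): 0.73620 × 0.86680 = 0.63814
Parallel ([0.63814] and M4): 1 − (1 − 0.63814)(1 − 0.91680) = 0.96989
Series (M1 and [0.96989]): 0.73800 × 0.96989 = 0.716

0.716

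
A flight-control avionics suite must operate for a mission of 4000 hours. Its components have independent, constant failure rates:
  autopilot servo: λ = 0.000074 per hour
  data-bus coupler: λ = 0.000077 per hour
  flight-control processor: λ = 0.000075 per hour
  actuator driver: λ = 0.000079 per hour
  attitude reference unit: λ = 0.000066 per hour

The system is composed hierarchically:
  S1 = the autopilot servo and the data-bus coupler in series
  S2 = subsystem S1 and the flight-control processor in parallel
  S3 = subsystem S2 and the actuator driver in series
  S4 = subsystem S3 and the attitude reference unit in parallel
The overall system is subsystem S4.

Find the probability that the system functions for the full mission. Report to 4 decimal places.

0.9173

R(autopilot servo) = exp(−0.000074 × 4000) = 0.743787
R(data-bus coupler) = exp(−0.000077 × 4000) = 0.734915
R(flight-control processor) = exp(−0.000075 × 4000) = 0.740818
R(actuator driver) = exp(−0.000079 × 4000) = 0.729059
R(attitude reference unit) = exp(−0.000066 × 4000) = 0.767974
Series (autopilot servo and data-bus coupler): 0.743787 × 0.734915 = 0.546620
Parallel ([0.546620] and flight-control processor): 1 − (1 − 0.546620)(1 − 0.740818) = 0.882492
Series ([0.882492] and actuator driver): 0.882492 × 0.729059 = 0.643389
Parallel ([0.643389] and attitude reference unit): 1 − (1 − 0.643389)(1 − 0.767974) = 0.9173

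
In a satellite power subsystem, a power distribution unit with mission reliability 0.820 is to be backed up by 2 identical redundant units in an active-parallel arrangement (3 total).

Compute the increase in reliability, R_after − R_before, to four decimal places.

R_before = 0.820
R_after = 1 − (1 − 0.820)^3 = 0.9942
ΔR = 0.9942 − 0.820 = 0.1742

0.1742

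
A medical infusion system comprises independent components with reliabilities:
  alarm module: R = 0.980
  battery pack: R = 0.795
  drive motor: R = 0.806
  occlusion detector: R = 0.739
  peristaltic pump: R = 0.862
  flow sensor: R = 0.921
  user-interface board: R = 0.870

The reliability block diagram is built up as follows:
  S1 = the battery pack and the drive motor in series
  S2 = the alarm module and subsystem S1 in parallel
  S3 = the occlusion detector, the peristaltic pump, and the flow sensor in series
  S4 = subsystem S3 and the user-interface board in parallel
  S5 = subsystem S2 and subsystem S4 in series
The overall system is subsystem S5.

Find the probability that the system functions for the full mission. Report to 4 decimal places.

0.9395

Series (battery pack and drive motor): 0.795000 × 0.806000 = 0.640770
Parallel (alarm module and [0.640770]): 1 − (1 − 0.980000)(1 − 0.640770) = 0.992815
Series (occlusion detector, peristaltic pump, and flow sensor): 0.739000 × 0.862000 × 0.921000 = 0.586694
Parallel ([0.586694] and user-interface board): 1 − (1 − 0.586694)(1 − 0.870000) = 0.946270
Series ([0.992815] and [0.946270]): 0.992815 × 0.946270 = 0.9395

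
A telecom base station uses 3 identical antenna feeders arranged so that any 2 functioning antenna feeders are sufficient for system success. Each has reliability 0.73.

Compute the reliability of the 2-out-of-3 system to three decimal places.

R = Σ_{i=2}^{3} C(3,i) p^i (1−p)^{3−i} with p = 0.73
C(3,2)·0.73^2·0.27^1 = 0.43165
C(3,3)·0.73^3·0.27^0 = 0.38902
Sum = 0.821

0.821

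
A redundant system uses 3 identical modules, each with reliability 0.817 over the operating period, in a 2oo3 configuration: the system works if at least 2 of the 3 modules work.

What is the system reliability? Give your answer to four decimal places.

R = Σ_{i=2}^{3} C(3,i) p^i (1−p)^{3−i} with p = 0.817
C(3,2)·0.817^2·0.183^1 = 0.366451
C(3,3)·0.817^3·0.183^0 = 0.545339
Sum = 0.9118

0.9118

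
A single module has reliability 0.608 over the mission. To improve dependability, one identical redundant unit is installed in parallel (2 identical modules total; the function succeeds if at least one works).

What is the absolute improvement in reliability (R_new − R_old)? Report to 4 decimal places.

0.2383

R_before = 0.608
R_after = 1 − (1 − 0.608)^2 = 0.8463
ΔR = 0.8463 − 0.608 = 0.2383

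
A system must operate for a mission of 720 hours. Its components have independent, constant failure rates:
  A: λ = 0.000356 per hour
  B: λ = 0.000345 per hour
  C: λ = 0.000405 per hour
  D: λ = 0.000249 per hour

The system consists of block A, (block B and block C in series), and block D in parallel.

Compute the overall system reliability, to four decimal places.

0.9845

R(A) = exp(−0.000356 × 720) = 0.773894
R(B) = exp(−0.000345 × 720) = 0.780048
R(C) = exp(−0.000405 × 720) = 0.747067
R(D) = exp(−0.000249 × 720) = 0.835872
Series (B and C): 0.780048 × 0.747067 = 0.582748
Parallel (A, [0.582748], and D): 1 − (1 − 0.773894)(1 − 0.582748)(1 − 0.835872) = 0.9845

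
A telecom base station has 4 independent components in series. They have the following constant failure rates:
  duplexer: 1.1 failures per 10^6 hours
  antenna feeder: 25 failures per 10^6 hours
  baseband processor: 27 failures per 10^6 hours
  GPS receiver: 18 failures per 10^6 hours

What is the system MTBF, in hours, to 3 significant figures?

14100

Series of exponential components: λ_sys = Σ λ_i
λ_sys = 0.0000011 + 0.000025 + 0.000027 + 0.000018 = 7.1100e-05 /h
MTBF = 1 / λ_sys = 14100 h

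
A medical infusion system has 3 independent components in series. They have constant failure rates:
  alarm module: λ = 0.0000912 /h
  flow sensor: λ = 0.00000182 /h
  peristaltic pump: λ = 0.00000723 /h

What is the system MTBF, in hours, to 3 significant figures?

9980

Series of exponential components: λ_sys = Σ λ_i
λ_sys = 0.0000912 + 0.00000182 + 0.00000723 = 1.0025e-04 /h
MTBF = 1 / λ_sys = 9980 h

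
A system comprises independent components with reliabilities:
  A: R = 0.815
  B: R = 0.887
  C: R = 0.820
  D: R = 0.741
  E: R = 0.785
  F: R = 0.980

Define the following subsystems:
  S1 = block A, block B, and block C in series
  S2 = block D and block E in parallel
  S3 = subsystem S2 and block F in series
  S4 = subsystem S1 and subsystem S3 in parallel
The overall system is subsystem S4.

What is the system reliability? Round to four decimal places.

Series (A, B, and C): 0.815000 × 0.887000 × 0.820000 = 0.592782
Parallel (D and E): 1 − (1 − 0.741000)(1 − 0.785000) = 0.944315
Series ([0.944315] and F): 0.944315 × 0.980000 = 0.925429
Parallel ([0.592782] and [0.925429]): 1 − (1 − 0.592782)(1 − 0.925429) = 0.9696

0.9696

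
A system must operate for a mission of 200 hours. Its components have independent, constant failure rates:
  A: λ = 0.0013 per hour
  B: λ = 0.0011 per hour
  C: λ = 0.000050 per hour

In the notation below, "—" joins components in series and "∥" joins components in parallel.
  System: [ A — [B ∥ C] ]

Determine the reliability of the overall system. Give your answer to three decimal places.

R(A) = exp(−0.0013 × 200) = 0.77105
R(B) = exp(−0.0011 × 200) = 0.80252
R(C) = exp(−0.000050 × 200) = 0.99005
Parallel (B and C): 1 − (1 − 0.80252)(1 − 0.99005) = 0.99804
Series (A and [0.99804]): 0.77105 × 0.99804 = 0.770

0.770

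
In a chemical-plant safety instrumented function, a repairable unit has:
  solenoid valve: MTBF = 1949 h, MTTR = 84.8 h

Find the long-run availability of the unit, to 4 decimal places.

0.9583

A(solenoid valve) = MTBF/(MTBF+MTTR) = 1949/(1949+84.8) = 0.9583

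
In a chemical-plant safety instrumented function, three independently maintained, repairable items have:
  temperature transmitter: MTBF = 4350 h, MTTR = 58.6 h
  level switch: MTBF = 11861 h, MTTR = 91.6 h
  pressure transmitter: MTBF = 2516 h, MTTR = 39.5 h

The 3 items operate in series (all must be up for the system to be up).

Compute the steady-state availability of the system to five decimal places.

A(temperature transmitter) = MTBF/(MTBF+MTTR) = 4350/(4350+58.6) = 0.986708
A(level switch) = MTBF/(MTBF+MTTR) = 11861/(11861+91.6) = 0.992336
A(pressure transmitter) = MTBF/(MTBF+MTTR) = 2516/(2516+39.5) = 0.984543
Series availability: 0.986708 × 0.992336 × 0.984543 = 0.96401

0.96401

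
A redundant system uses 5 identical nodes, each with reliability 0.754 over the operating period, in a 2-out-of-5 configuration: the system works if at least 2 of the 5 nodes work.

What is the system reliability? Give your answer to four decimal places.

R = Σ_{i=2}^{5} C(5,i) p^i (1−p)^{5−i} with p = 0.754
C(5,2)·0.754^2·0.246^3 = 0.084635
C(5,3)·0.754^3·0.246^2 = 0.259409
C(5,4)·0.754^4·0.246^1 = 0.397549
C(5,5)·0.754^5·0.246^0 = 0.243701
Sum = 0.9853

0.9853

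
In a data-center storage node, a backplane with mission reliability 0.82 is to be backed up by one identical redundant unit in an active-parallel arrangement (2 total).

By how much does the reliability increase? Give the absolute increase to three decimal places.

0.148

R_before = 0.82
R_after = 1 − (1 − 0.82)^2 = 0.968
ΔR = 0.968 − 0.82 = 0.148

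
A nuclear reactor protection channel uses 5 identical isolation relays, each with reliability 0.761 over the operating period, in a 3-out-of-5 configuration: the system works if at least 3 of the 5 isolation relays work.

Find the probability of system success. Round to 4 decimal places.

R = Σ_{i=3}^{5} C(5,i) p^i (1−p)^{5−i} with p = 0.761
C(5,3)·0.761^3·0.239^2 = 0.251739
C(5,4)·0.761^4·0.239^1 = 0.400780
C(5,5)·0.761^5·0.239^0 = 0.255225
Sum = 0.9077

0.9077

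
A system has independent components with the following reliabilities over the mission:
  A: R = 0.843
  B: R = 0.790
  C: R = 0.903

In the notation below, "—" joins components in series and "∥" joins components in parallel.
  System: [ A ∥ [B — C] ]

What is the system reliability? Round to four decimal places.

Series (B and C): 0.790000 × 0.903000 = 0.713370
Parallel (A and [0.713370]): 1 − (1 − 0.843000)(1 − 0.713370) = 0.9550

0.9550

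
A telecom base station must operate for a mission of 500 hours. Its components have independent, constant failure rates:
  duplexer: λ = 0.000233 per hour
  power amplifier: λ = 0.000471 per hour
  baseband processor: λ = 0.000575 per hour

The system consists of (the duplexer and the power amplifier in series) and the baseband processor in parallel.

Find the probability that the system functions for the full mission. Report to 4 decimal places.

0.9259

R(duplexer) = exp(−0.000233 × 500) = 0.890030
R(power amplifier) = exp(−0.000471 × 500) = 0.790176
R(baseband processor) = exp(−0.000575 × 500) = 0.750137
Series (duplexer and power amplifier): 0.890030 × 0.790176 = 0.703280
Parallel ([0.703280] and baseband processor): 1 − (1 − 0.703280)(1 − 0.750137) = 0.9259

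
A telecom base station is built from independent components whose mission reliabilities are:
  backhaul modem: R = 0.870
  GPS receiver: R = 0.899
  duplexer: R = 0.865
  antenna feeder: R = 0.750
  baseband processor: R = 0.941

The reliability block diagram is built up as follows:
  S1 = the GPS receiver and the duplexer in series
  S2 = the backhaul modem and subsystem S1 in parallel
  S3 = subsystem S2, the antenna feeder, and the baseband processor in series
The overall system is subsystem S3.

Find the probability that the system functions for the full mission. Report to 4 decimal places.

0.6853

Series (GPS receiver and duplexer): 0.899000 × 0.865000 = 0.777635
Parallel (backhaul modem and [0.777635]): 1 − (1 − 0.870000)(1 − 0.777635) = 0.971093
Series ([0.971093], antenna feeder, and baseband processor): 0.971093 × 0.750000 × 0.941000 = 0.6853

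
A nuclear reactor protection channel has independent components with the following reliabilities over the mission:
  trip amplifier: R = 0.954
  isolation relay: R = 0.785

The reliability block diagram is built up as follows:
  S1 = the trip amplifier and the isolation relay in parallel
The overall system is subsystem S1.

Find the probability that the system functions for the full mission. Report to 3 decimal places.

0.990

Parallel (trip amplifier and isolation relay): 1 − (1 − 0.95400)(1 − 0.78500) = 0.990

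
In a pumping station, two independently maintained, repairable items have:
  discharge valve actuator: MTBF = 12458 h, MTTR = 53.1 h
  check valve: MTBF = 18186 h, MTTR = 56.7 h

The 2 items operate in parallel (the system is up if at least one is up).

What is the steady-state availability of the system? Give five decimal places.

0.99999

A(discharge valve actuator) = MTBF/(MTBF+MTTR) = 12458/(12458+53.1) = 0.995756
A(check valve) = MTBF/(MTBF+MTTR) = 18186/(18186+56.7) = 0.996892
Parallel availability: 1 − (1 − 0.995756)(1 − 0.996892) = 0.99999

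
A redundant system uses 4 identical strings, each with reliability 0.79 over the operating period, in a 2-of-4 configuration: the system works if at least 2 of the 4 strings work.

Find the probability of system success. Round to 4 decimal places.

0.9688

R = Σ_{i=2}^{4} C(4,i) p^i (1−p)^{4−i} with p = 0.79
C(4,2)·0.79^2·0.21^2 = 0.165137
C(4,3)·0.79^3·0.21^1 = 0.414153
C(4,4)·0.79^4·0.21^0 = 0.389501
Sum = 0.9688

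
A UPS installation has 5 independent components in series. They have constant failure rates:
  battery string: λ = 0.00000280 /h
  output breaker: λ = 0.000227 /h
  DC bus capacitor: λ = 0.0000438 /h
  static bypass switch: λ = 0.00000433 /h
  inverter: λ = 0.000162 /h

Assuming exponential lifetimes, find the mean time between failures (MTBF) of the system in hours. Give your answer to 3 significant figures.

Series of exponential components: λ_sys = Σ λ_i
λ_sys = 0.00000280 + 0.000227 + 0.0000438 + 0.00000433 + 0.000162 = 4.3993e-04 /h
MTBF = 1 / λ_sys = 2270 h

2270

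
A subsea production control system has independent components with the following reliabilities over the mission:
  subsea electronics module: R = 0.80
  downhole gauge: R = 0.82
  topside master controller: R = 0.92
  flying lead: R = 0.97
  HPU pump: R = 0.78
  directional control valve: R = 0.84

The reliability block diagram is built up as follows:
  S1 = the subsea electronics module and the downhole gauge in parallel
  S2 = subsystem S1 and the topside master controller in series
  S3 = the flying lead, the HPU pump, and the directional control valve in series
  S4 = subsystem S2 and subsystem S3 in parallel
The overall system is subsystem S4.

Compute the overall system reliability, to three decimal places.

0.959

Parallel (subsea electronics module and downhole gauge): 1 − (1 − 0.80000)(1 − 0.82000) = 0.96400
Series ([0.96400] and topside master controller): 0.96400 × 0.92000 = 0.88688
Series (flying lead, HPU pump, and directional control valve): 0.97000 × 0.78000 × 0.84000 = 0.63554
Parallel ([0.88688] and [0.63554]): 1 − (1 − 0.88688)(1 − 0.63554) = 0.959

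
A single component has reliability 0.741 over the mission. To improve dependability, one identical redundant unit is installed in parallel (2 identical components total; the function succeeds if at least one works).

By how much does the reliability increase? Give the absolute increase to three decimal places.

0.192

R_before = 0.741
R_after = 1 − (1 − 0.741)^2 = 0.933
ΔR = 0.933 − 0.741 = 0.192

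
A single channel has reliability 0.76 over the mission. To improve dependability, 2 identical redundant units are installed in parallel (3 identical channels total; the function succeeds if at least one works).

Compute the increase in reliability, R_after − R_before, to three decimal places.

0.226

R_before = 0.76
R_after = 1 − (1 − 0.76)^3 = 0.986
ΔR = 0.986 − 0.76 = 0.226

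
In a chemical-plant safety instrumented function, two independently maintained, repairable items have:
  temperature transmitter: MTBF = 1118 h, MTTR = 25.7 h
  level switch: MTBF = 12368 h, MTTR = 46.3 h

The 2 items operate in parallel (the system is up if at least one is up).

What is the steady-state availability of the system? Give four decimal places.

0.9999

A(temperature transmitter) = MTBF/(MTBF+MTTR) = 1118/(1118+25.7) = 0.977529
A(level switch) = MTBF/(MTBF+MTTR) = 12368/(12368+46.3) = 0.996270
Parallel availability: 1 − (1 − 0.977529)(1 − 0.996270) = 0.9999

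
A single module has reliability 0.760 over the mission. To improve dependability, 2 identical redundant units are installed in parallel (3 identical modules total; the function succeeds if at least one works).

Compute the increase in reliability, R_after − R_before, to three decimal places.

R_before = 0.760
R_after = 1 − (1 − 0.760)^3 = 0.986
ΔR = 0.986 − 0.760 = 0.226

0.226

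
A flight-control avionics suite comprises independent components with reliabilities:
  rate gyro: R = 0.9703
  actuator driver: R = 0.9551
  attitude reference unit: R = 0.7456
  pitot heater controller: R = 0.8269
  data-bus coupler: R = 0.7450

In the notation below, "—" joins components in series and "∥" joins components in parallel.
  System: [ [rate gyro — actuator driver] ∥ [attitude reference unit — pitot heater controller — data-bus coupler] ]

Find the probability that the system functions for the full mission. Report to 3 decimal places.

0.960

Series (rate gyro and actuator driver): 0.97030 × 0.95510 = 0.92673
Series (attitude reference unit, pitot heater controller, and data-bus coupler): 0.74560 × 0.82690 × 0.74500 = 0.45932
Parallel ([0.92673] and [0.45932]): 1 − (1 − 0.92673)(1 − 0.45932) = 0.960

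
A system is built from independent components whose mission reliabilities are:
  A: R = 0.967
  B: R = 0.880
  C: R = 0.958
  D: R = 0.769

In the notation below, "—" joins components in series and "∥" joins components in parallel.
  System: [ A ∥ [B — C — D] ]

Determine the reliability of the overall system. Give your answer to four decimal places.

0.9884

Series (B, C, and D): 0.880000 × 0.958000 × 0.769000 = 0.648298
Parallel (A and [0.648298]): 1 − (1 − 0.967000)(1 − 0.648298) = 0.9884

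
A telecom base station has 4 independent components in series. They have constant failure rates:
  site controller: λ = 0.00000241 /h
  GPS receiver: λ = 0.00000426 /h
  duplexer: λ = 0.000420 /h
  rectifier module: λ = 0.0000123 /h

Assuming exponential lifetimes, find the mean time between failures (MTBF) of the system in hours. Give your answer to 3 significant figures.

2280

Series of exponential components: λ_sys = Σ λ_i
λ_sys = 0.00000241 + 0.00000426 + 0.000420 + 0.0000123 = 4.3897e-04 /h
MTBF = 1 / λ_sys = 2280 h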